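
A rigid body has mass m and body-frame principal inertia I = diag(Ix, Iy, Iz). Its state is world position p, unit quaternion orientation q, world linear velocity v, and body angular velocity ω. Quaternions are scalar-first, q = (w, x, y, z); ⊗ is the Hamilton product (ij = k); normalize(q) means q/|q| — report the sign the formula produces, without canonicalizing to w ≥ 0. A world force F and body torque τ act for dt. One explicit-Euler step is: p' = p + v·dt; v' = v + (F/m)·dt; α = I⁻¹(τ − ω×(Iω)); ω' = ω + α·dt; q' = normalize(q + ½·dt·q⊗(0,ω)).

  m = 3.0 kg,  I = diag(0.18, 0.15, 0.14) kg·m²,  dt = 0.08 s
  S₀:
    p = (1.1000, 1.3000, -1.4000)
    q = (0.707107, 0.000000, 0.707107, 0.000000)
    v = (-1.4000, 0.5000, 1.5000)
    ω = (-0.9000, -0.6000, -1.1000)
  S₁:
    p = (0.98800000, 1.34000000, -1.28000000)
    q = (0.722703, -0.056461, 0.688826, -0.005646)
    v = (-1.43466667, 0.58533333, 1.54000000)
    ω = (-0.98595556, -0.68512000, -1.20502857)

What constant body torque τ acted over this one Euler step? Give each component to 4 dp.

rate change Δω = (-0.08595556, -0.08512000, -0.10502857)
gyro term ω₀×Iω₀ = (-0.0066, 0.0396, -0.0162)
I·α + gyro = (-0.2000, -0.1200, -0.2000)

τ = (-0.2000, -0.1200, -0.2000)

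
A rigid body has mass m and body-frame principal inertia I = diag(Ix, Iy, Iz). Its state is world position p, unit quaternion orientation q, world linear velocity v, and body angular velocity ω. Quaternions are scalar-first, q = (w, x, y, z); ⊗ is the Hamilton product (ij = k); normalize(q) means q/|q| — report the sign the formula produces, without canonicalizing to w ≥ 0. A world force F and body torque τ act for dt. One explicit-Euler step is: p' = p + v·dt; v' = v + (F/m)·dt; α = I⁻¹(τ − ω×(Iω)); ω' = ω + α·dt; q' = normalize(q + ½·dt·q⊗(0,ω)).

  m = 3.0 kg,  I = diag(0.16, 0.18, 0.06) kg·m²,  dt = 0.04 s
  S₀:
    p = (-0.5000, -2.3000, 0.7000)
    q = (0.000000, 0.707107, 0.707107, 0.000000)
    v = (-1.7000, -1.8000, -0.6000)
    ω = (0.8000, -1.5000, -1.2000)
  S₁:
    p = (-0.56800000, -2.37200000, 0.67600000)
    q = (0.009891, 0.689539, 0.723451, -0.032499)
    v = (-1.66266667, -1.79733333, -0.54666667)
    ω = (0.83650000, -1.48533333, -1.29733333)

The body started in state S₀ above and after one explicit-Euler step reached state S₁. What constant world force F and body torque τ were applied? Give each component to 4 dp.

v₁ − v₀ = (0.03733333, 0.00266667, 0.05333333)
F = m·Δv/dt = (2.8000, 0.2000, 4.0000)
ω₁ − ω₀ = (0.03650000, 0.01466667, -0.09733333)
τ = I·(Δω/dt) + ω₀×(Iω₀) = (-0.0700, -0.0300, -0.1700)

F = (2.8000, 0.2000, 4.0000)
τ = (-0.0700, -0.0300, -0.1700)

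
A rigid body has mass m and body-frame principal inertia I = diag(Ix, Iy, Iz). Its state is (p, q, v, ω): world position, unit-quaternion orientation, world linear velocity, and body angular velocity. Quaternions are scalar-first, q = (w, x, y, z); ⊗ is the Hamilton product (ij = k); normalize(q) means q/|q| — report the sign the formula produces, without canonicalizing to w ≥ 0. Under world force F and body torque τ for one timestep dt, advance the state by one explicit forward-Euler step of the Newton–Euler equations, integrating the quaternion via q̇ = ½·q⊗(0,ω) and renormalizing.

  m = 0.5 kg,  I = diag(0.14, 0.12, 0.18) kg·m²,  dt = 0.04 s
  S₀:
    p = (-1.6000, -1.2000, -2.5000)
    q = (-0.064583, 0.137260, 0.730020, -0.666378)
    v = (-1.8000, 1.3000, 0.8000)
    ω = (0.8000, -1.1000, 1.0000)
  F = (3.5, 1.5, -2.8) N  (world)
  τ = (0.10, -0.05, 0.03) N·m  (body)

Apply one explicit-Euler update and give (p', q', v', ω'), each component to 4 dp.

p' = (-1.6720, -1.1480, -2.4680)
q' = (-0.0374, 0.1361, 0.7176, -0.6820)
v' = (-1.5200, 1.4200, 0.5760)
ω' = (0.8474, -1.1060, 1.0028)

α = I⁻¹(τ − ω×Iω) = (1.1857, -0.1500, 0.0689)
ω + α·dt = (0.8474, -1.1060, 1.0028)
2q̇ = q⊗(0,ω) = (1.3595920, -0.0546622, -0.5993211, -0.7995850)
updated quaternion q' = (-0.0374, 0.1361, 0.7176, -0.6820)
linear accel F/m = (7.0000, 3.0000, -5.6000)
p' = p + v·dt = (-1.6720, -1.1480, -2.4680)
v + (F/m)dt = (-1.5200, 1.4200, 0.5760)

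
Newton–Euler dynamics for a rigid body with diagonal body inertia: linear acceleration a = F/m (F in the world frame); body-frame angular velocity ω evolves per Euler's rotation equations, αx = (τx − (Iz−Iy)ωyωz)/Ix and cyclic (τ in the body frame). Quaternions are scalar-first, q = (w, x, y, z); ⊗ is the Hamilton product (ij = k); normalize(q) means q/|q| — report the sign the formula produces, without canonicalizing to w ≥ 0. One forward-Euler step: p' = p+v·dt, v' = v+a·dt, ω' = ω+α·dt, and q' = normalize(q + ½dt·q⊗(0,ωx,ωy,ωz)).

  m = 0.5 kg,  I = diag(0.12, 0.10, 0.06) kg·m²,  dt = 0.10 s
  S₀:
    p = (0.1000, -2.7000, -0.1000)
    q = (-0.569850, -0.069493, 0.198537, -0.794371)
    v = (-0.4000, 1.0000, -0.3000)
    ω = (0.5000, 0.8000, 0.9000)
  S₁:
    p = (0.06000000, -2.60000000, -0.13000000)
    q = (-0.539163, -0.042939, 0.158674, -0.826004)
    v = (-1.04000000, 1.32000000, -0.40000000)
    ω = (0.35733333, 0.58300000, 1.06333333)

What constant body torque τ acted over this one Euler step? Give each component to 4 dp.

Δω = ω₁−ω₀ = (-0.14266667, -0.21700000, 0.16333333)
I·α + gyro = (-0.2000, -0.1900, 0.0900)

τ = (-0.2000, -0.1900, 0.0900)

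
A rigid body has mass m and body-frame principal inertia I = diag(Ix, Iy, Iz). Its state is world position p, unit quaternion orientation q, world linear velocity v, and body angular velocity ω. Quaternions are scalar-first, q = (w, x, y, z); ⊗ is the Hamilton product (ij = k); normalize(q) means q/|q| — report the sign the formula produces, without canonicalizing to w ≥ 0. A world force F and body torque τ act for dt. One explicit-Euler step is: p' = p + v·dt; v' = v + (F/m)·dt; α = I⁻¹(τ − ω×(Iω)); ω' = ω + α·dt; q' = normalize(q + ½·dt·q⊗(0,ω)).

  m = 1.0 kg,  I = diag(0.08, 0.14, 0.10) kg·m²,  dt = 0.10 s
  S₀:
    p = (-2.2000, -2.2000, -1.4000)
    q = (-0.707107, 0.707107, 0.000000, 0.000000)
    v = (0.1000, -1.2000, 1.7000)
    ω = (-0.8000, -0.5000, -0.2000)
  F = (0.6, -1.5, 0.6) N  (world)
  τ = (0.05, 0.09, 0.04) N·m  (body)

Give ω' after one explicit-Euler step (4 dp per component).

gyro term ω×Iω = (-0.0040, -0.0032, 0.0240)
(τ − ω×Iω)/I = (0.6750, 0.6657, 0.1600)
new body rate ω' = (-0.7325, -0.4334, -0.1840)

ω' = (-0.7325, -0.4334, -0.1840)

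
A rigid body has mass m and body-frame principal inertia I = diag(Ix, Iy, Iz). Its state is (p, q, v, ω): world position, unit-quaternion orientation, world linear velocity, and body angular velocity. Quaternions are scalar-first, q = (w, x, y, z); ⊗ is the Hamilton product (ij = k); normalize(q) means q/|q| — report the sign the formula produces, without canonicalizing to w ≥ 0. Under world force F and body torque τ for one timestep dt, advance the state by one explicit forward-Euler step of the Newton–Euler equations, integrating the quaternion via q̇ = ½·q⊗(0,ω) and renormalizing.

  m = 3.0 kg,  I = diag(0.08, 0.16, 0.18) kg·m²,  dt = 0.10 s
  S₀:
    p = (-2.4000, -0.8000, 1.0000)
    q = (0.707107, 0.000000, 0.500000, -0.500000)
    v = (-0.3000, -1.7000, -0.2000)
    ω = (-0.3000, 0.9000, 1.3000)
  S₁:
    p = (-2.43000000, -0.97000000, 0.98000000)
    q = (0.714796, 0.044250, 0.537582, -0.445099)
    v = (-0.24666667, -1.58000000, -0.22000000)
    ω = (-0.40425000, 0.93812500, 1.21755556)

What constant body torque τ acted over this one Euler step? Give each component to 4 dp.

τ = (-0.0600, 0.1000, -0.1700)

ω₁ − ω₀ = (-0.10425000, 0.03812500, -0.08244444)
ω₀×(Iω₀) = (0.0234, 0.0390, -0.0216)
applied torque τ = (-0.0600, 0.1000, -0.1700)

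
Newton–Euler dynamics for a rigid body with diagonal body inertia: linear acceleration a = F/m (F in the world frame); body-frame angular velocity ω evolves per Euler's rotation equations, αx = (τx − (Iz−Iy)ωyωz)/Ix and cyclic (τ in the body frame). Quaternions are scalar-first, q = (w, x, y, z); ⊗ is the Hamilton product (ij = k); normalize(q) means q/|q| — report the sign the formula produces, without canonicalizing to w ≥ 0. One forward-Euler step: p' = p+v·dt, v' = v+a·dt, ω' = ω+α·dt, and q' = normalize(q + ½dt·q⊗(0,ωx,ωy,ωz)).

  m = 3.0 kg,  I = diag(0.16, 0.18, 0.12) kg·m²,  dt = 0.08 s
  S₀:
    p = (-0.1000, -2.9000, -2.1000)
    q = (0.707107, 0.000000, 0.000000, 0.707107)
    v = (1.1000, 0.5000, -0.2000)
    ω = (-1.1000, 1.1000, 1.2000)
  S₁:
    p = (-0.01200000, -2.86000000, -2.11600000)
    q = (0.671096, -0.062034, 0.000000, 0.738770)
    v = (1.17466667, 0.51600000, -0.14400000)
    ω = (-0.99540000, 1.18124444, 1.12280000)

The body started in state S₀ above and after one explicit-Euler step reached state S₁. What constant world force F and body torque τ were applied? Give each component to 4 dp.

F = (2.8000, 0.6000, 2.1000)
τ = (0.1300, 0.1300, -0.1400)

rate change Δω = (0.10460000, 0.08124444, -0.07720000)
ω₀×(Iω₀) = (-0.0792, -0.0528, -0.0242)
I·α + gyro = (0.1300, 0.1300, -0.1400)
v₁ − v₀ = (0.07466667, 0.01600000, 0.05600000)
applied force F = (2.8000, 0.6000, 2.1000)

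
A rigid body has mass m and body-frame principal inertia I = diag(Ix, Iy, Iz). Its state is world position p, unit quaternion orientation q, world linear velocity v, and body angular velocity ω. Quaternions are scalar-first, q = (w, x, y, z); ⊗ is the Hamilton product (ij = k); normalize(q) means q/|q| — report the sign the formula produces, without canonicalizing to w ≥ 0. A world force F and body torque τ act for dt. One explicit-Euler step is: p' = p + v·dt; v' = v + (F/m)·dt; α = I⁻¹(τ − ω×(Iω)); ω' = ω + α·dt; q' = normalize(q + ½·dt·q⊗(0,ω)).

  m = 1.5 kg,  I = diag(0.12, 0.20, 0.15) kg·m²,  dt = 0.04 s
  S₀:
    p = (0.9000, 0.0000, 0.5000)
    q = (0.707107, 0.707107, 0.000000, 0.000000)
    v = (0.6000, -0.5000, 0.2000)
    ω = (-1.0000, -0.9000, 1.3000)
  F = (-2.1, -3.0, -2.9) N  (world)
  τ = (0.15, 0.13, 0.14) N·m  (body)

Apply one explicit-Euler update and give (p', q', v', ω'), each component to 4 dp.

p' = (0.9240, -0.0200, 0.5080)
q' = (0.7207, 0.6925, -0.0311, 0.0057)
v' = (0.5440, -0.5800, 0.1227)
ω' = (-0.9695, -0.8818, 1.3181)

angular accel α = (0.7625, 0.4550, 0.4533)
ω' = ω + α·dt = (-0.9695, -0.8818, 1.3181)
Hamilton product q⊗(0,ω) = (0.7071070, -0.7071070, -1.5556354, 0.2828428)
q + ½dt·q⊗(0,ω), renormalized = (0.7207, 0.6925, -0.0311, 0.0057)
linear accel F/m = (-1.4000, -2.0000, -1.9333)
p + v·dt = (0.9240, -0.0200, 0.5080)
v + (F/m)dt = (0.5440, -0.5800, 0.1227)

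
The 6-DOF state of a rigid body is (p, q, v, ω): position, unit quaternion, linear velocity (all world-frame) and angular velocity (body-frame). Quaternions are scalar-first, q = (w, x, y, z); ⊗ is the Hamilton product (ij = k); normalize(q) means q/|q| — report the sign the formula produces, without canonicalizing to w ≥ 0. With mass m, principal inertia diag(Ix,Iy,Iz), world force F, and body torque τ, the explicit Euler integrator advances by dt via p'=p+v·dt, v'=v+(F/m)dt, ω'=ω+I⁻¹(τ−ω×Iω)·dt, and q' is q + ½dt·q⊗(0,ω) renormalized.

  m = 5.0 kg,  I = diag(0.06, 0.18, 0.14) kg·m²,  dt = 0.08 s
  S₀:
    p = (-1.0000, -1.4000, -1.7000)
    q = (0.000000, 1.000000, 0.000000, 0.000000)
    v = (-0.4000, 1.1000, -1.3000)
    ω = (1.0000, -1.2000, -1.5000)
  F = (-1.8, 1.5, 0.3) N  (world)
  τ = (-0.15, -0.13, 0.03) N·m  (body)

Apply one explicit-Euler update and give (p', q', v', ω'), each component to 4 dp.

p' = (-1.0320, -1.3120, -1.8040)
q' = (-0.0399, 0.9963, 0.0598, -0.0478)
v' = (-0.4288, 1.1240, -1.2952)
ω' = (0.8960, -1.3111, -1.4006)

p' = p + v·dt = (-1.0320, -1.3120, -1.8040)
v + (F/m)dt = (-0.4288, 1.1240, -1.2952)
precession coupling ω×(Iω) = (-0.0720, 0.1200, -0.1440)
(τ − ω×Iω)/I = (-1.3000, -1.3889, 1.2429)
new body rate ω' = (0.8960, -1.3111, -1.4006)
Hamilton product q⊗(0,ω) = (-1.0000000, 0.0000000, 1.5000000, -1.2000000)
q' = normalize(q + ½dt·q⊗(0,ω)) = (-0.0399, 0.9963, 0.0598, -0.0478)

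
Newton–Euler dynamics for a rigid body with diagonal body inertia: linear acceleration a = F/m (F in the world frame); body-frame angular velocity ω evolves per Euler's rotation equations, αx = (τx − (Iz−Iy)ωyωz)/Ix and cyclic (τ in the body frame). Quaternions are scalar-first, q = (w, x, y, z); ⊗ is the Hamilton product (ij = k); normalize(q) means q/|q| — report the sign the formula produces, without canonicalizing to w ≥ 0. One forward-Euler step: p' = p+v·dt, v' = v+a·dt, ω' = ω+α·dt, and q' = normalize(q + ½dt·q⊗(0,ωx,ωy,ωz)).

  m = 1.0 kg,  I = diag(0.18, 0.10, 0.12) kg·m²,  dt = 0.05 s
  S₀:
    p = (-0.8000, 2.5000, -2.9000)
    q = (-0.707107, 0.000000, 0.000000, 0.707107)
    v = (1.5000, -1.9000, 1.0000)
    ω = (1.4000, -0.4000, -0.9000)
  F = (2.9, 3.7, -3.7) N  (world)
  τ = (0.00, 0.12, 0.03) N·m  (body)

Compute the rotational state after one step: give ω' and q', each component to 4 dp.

α = I⁻¹(τ − ω×Iω) = (-0.0400, 1.9560, -0.1233)
ω' = ω + α·dt = (1.3980, -0.3022, -0.9062)
q⊗(0,ω) = (0.6363963, -0.7071070, 1.2727926, 0.6363963)
q + ½dt·q⊗(0,ω), renormalized = (-0.6906, -0.0177, 0.0318, 0.7224)

ω' = (1.3980, -0.3022, -0.9062)
q' = (-0.6906, -0.0177, 0.0318, 0.7224)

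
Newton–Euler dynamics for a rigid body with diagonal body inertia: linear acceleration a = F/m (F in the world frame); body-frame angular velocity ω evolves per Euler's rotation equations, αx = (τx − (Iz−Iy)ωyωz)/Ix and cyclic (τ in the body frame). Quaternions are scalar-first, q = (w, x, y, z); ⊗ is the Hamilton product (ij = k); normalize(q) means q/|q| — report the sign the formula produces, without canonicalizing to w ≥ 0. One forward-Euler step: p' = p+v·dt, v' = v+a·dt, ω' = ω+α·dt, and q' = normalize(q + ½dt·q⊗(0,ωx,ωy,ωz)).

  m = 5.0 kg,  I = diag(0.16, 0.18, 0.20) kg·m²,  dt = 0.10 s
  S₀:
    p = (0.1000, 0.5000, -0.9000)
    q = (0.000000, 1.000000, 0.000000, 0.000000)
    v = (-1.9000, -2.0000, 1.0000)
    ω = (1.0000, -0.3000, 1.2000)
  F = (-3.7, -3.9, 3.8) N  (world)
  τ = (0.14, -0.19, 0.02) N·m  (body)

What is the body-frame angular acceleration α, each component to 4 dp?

precession coupling ω×(Iω) = (-0.0072, -0.0480, -0.0060)
α = I⁻¹(τ − ω×Iω) = (0.9200, -0.7889, 0.1300)

α = (0.9200, -0.7889, 0.1300)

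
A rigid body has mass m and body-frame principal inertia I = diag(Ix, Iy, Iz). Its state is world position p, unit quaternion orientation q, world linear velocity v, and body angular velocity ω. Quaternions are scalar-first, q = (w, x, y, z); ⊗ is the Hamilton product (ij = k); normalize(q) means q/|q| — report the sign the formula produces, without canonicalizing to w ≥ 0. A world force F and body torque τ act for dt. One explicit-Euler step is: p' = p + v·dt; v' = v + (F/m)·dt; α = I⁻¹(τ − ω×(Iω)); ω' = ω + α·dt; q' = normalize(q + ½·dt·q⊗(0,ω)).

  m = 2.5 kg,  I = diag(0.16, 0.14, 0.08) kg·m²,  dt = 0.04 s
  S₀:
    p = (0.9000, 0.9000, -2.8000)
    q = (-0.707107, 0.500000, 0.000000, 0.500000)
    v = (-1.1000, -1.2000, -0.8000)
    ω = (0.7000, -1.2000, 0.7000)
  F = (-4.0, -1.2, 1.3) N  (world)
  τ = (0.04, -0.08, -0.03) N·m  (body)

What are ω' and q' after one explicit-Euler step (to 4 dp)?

(τ − ω×Iω)/I = (-0.0650, -0.8514, -0.5850)
new body rate ω' = (0.6974, -1.2341, 0.6766)
q⊗(0,ω) = (-0.7000000, 0.1050251, 0.8485284, -1.0949749)
updated quaternion q' = (-0.7208, 0.5019, 0.0170, 0.4779)

ω' = (0.6974, -1.2341, 0.6766)
q' = (-0.7208, 0.5019, 0.0170, 0.4779)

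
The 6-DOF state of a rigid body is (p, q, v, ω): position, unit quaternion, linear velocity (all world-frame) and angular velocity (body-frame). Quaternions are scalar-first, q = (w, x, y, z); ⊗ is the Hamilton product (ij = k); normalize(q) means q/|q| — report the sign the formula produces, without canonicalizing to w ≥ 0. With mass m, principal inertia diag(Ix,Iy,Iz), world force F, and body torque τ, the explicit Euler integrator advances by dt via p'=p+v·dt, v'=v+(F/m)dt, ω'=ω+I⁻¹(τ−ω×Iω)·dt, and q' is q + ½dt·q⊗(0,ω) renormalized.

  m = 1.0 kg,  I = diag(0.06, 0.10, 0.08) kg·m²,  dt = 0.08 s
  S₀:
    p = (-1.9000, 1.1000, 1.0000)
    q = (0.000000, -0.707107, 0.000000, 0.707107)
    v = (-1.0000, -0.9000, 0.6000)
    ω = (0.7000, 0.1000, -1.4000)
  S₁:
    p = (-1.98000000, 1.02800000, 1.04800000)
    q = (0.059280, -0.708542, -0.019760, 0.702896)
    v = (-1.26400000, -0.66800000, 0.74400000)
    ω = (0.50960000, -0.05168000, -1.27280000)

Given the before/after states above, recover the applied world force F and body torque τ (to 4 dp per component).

Δv = v₁−v₀ = (-0.26400000, 0.23200000, 0.14400000)
m·(v₁−v₀)/dt = (-3.3000, 2.9000, 1.8000)
Δω = ω₁−ω₀ = (-0.19040000, -0.15168000, 0.12720000)
gyro term ω₀×Iω₀ = (0.0028, 0.0196, 0.0028)
τ = I·(Δω/dt) + ω₀×(Iω₀) = (-0.1400, -0.1700, 0.1300)

F = (-3.3000, 2.9000, 1.8000)
τ = (-0.1400, -0.1700, 0.1300)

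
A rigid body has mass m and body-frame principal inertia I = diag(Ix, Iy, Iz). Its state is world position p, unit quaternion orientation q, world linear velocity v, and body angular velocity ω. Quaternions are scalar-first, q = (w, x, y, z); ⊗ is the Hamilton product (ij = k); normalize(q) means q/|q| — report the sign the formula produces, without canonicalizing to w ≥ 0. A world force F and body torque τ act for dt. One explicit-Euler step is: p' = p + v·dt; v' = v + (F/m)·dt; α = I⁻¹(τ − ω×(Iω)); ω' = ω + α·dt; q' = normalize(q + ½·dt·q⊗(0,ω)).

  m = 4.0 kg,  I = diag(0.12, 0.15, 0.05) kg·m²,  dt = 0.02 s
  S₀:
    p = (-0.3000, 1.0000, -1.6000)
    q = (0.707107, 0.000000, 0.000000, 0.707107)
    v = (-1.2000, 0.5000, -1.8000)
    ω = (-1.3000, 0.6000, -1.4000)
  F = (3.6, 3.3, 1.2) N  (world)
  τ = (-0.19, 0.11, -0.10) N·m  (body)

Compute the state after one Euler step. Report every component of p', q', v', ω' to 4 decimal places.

a = (0.9000, 0.8250, 0.3000)
new position p' = (-0.3240, 1.0100, -1.6360)
v + (F/m)dt = (-1.1820, 0.5165, -1.7940)
gyro term ω×Iω = (0.0840, 0.1274, -0.0234)
(τ − ω×Iω)/I = (-2.2833, -0.1160, -1.5320)
new body rate ω' = (-1.3457, 0.5977, -1.4306)
q⊗(0,ω) = (0.9899498, -1.3435033, -0.4949749, -0.9899498)
updated quaternion q' = (0.7169, -0.0134, -0.0049, 0.6971)

p' = (-0.3240, 1.0100, -1.6360)
q' = (0.7169, -0.0134, -0.0049, 0.6971)
v' = (-1.1820, 0.5165, -1.7940)
ω' = (-1.3457, 0.5977, -1.4306)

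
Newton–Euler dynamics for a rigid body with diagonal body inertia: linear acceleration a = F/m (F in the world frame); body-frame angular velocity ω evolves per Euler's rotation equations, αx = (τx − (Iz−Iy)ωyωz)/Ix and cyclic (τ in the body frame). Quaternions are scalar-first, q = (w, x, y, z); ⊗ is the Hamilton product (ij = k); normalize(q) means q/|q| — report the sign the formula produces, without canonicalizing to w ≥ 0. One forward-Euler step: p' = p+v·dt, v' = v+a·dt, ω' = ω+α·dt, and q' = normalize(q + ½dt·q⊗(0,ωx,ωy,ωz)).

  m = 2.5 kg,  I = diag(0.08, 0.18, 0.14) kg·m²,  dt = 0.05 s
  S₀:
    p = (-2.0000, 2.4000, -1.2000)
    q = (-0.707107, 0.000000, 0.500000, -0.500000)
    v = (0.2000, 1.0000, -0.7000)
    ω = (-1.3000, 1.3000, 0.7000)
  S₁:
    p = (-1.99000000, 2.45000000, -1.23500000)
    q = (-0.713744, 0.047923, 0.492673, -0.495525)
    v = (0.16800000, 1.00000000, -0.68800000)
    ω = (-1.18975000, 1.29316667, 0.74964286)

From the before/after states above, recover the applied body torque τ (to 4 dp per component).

ω₁ − ω₀ = (0.11025000, -0.00683333, 0.04964286)
gyro term ω₀×Iω₀ = (-0.0364, 0.0546, -0.1690)
τ = I·(Δω/dt) + ω₀×(Iω₀) = (0.1400, 0.0300, -0.0300)

τ = (0.1400, 0.0300, -0.0300)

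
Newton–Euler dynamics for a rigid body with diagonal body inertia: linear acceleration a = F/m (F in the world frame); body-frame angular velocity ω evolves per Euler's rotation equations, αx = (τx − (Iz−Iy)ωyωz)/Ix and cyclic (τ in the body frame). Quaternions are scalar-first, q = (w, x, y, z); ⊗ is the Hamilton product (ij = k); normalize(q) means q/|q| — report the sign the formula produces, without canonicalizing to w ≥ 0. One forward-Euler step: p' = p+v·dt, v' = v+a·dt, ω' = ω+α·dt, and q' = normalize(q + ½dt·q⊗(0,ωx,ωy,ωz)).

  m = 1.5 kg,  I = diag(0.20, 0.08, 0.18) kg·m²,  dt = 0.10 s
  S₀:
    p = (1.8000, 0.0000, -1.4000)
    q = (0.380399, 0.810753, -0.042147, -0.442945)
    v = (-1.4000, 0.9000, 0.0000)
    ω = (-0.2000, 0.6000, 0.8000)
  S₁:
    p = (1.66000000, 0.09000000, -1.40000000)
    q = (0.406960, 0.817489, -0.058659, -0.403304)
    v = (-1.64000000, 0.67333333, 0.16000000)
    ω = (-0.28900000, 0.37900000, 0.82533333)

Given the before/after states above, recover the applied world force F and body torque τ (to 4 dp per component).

Δω = ω₁−ω₀ = (-0.08900000, -0.22100000, 0.02533333)
I·α + gyro = (-0.1300, -0.1800, 0.0600)
velocity change Δv = (-0.24000000, -0.22666667, 0.16000000)
F = m·Δv/dt = (-3.6000, -3.4000, 2.4000)

F = (-3.6000, -3.4000, 2.4000)
τ = (-0.1300, -0.1800, 0.0600)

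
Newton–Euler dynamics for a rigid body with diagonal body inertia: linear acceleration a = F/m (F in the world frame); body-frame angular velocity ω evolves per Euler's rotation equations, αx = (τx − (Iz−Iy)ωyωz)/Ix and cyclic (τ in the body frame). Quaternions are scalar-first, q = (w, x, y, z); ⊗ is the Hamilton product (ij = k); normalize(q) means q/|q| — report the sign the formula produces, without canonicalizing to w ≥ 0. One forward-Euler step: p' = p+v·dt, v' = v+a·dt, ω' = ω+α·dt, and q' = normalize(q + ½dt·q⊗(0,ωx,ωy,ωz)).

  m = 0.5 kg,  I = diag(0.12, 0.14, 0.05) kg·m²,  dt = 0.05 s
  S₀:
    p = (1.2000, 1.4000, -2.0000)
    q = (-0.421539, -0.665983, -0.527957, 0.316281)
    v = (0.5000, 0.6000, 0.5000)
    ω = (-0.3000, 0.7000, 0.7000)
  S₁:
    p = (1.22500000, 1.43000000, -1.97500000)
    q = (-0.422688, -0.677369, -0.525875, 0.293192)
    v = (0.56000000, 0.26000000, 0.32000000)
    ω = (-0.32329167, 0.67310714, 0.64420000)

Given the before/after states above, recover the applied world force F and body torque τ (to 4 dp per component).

Δv = v₁−v₀ = (0.06000000, -0.34000000, -0.18000000)
m·(v₁−v₀)/dt = (0.6000, -3.4000, -1.8000)
Δω = ω₁−ω₀ = (-0.02329167, -0.02689286, -0.05580000)
ω₀×(Iω₀) = (-0.0441, -0.0147, -0.0042)
applied torque τ = (-0.1000, -0.0900, -0.0600)

F = (0.6000, -3.4000, -1.8000)
τ = (-0.1000, -0.0900, -0.0600)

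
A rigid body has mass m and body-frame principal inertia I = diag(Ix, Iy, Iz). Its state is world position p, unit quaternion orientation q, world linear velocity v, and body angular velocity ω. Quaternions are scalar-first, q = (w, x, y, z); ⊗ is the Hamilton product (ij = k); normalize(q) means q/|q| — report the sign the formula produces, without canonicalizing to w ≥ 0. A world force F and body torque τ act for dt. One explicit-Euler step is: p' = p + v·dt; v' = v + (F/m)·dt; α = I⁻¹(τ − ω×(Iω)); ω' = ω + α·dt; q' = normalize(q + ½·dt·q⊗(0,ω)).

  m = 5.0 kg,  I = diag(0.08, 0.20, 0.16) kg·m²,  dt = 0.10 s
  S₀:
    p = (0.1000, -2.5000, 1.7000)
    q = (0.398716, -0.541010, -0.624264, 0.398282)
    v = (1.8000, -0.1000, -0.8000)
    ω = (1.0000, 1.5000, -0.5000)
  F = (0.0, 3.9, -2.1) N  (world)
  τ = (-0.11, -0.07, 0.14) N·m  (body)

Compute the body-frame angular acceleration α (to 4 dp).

α = (-1.7500, -0.5500, -0.2500)

ω×(Iω) gyroscopic = (0.0300, 0.0400, 0.1800)
angular accel α = (-1.7500, -0.5500, -0.2500)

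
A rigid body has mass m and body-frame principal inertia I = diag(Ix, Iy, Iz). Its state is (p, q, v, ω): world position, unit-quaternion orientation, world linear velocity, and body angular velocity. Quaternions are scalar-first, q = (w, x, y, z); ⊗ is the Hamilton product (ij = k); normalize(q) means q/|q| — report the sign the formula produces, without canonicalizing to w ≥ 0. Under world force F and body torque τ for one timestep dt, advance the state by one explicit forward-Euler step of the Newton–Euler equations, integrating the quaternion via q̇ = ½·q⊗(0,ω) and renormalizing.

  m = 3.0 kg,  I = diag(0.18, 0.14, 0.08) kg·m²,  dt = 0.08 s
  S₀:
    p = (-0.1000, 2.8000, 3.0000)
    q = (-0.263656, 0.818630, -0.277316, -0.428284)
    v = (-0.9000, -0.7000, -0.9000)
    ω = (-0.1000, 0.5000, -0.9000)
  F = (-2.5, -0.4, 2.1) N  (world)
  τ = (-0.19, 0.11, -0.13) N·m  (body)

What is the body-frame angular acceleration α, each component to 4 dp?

α = (-1.2056, 0.7214, -1.6500)

precession coupling ω×(Iω) = (0.0270, 0.0090, 0.0020)
α = I⁻¹(τ − ω×Iω) = (-1.2056, 0.7214, -1.6500)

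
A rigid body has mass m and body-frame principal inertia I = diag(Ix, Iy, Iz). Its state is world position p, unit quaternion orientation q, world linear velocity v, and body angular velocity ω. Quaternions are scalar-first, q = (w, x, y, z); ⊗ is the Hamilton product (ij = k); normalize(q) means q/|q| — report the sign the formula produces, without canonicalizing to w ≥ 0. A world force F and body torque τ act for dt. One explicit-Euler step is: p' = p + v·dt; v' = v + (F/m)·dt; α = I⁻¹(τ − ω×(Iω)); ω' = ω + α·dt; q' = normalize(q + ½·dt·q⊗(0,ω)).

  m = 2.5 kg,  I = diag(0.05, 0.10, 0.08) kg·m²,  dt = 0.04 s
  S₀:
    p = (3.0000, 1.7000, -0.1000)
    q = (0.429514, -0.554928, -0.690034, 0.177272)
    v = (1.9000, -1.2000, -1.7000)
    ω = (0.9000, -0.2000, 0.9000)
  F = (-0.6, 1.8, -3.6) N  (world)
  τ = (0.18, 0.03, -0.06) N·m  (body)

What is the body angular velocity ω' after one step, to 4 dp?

angular accel α = (3.5280, 0.5430, -0.6375)
ω + α·dt = (1.0411, -0.1783, 0.8745)

ω' = (1.0411, -0.1783, 0.8745)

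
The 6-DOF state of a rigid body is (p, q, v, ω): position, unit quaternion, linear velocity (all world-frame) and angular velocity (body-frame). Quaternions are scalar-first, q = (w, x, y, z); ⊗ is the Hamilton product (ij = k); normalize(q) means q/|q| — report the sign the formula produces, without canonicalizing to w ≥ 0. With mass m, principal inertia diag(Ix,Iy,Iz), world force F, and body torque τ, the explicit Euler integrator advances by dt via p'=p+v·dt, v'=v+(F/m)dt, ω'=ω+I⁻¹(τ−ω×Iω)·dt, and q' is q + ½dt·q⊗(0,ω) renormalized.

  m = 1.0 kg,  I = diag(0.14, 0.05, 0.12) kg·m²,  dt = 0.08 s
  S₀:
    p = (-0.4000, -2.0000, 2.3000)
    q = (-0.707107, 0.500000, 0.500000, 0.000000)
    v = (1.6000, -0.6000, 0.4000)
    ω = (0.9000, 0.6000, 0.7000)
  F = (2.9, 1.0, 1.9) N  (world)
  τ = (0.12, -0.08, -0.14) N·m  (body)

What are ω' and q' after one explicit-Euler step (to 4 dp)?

gyro term ω×Iω = (0.0294, 0.0126, -0.0486)
angular accel α = (0.6471, -1.8520, -0.7617)
ω + α·dt = (0.9518, 0.4518, 0.6391)
2q̇ = q⊗(0,ω) = (-0.7500000, -0.2863963, -0.7742642, -0.6449749)
updated quaternion q' = (-0.7361, 0.4879, 0.4684, -0.0258)

ω' = (0.9518, 0.4518, 0.6391)
q' = (-0.7361, 0.4879, 0.4684, -0.0258)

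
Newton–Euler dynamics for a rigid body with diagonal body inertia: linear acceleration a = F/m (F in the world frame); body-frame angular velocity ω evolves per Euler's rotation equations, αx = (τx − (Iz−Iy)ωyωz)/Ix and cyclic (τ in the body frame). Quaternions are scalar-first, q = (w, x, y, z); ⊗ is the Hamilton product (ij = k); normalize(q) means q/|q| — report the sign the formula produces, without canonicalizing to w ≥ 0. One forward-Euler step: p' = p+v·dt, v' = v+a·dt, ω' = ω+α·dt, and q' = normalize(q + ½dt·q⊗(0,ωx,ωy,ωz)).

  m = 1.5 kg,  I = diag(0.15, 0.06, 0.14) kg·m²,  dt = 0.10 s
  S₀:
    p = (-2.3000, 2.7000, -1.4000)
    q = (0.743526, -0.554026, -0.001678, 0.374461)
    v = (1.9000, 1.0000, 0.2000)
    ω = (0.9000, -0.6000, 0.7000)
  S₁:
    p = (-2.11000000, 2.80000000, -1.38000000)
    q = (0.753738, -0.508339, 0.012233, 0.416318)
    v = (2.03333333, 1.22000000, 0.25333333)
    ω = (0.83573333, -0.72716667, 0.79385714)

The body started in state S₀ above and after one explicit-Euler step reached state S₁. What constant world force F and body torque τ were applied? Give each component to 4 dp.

F = (2.0000, 3.3000, 0.8000)
τ = (-0.1300, -0.0700, 0.1800)

v₁ − v₀ = (0.13333333, 0.22000000, 0.05333333)
F = m·Δv/dt = (2.0000, 3.3000, 0.8000)
rate change Δω = (-0.06426667, -0.12716667, 0.09385714)
I·α + gyro = (-0.1300, -0.0700, 0.1800)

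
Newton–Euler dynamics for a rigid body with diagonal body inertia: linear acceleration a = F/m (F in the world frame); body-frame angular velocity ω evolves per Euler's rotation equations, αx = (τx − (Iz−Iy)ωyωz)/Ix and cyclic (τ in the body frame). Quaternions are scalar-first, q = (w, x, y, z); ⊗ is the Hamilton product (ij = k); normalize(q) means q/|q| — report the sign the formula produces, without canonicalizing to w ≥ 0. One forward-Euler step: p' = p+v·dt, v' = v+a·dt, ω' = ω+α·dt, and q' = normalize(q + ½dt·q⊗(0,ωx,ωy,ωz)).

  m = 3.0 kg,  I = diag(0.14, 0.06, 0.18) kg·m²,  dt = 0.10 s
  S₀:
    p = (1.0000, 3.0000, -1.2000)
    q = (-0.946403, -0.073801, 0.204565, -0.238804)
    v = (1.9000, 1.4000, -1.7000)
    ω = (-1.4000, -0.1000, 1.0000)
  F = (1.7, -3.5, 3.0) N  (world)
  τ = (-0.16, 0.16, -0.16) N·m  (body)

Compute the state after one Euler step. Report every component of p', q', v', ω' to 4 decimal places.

a = (0.5667, -1.1667, 1.0000)
p + v·dt = (1.1900, 3.1400, -1.3700)
new velocity v' = (1.9567, 1.2833, -1.6000)
precession coupling ω×(Iω) = (-0.0120, 0.0560, -0.0112)
angular accel α = (-1.0571, 1.7333, -0.8267)
ω' = ω + α·dt = (-1.5057, 0.0733, 0.9173)
q⊗(0,ω) = (0.1559391, 1.5056488, 0.5027669, -0.6526319)
q + ½dt·q⊗(0,ω), renormalized = (-0.9351, 0.0015, 0.2289, -0.2704)

p' = (1.1900, 3.1400, -1.3700)
q' = (-0.9351, 0.0015, 0.2289, -0.2704)
v' = (1.9567, 1.2833, -1.6000)
ω' = (-1.5057, 0.0733, 0.9173)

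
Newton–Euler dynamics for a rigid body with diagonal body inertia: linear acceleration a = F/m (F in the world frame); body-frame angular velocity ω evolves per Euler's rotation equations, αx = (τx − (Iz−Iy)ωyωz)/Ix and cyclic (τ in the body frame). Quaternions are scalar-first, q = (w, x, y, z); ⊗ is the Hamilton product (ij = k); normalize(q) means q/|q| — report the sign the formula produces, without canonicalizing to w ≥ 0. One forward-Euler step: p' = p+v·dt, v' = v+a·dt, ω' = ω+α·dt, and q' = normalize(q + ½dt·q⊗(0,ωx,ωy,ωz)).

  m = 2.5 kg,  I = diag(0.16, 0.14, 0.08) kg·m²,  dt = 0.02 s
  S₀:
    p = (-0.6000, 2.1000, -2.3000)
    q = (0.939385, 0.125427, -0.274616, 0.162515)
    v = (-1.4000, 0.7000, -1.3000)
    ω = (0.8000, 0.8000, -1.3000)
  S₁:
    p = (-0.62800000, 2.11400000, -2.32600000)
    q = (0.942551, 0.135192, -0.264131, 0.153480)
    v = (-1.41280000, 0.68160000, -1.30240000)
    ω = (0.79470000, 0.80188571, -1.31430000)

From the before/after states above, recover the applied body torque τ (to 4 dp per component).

rate change Δω = (-0.00530000, 0.00188571, -0.01430000)
I·α + gyro = (0.0200, -0.0700, -0.0700)

τ = (0.0200, -0.0700, -0.0700)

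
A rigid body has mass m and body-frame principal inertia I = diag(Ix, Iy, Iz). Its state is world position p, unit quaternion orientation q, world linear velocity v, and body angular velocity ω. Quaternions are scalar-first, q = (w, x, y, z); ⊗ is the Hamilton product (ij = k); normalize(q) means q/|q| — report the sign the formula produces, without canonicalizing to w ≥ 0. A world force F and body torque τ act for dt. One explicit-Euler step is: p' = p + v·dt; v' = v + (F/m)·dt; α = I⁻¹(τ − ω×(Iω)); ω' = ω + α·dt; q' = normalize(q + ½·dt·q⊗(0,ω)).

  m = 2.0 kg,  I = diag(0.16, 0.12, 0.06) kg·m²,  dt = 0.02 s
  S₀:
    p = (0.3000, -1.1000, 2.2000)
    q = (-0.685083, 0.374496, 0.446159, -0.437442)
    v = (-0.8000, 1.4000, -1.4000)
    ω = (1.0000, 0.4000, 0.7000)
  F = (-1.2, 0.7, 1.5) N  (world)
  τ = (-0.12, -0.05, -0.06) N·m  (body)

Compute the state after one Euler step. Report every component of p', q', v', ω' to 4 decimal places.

gyro term ω×Iω = (-0.0168, 0.0700, -0.0160)
(τ − ω×Iω)/I = (-0.6450, -1.0000, -0.7333)
ω + α·dt = (0.9871, 0.3800, 0.6853)
2q̇ = q⊗(0,ω) = (-0.2467502, -0.1977949, -0.9736224, -0.7759187)
q + ½dt·q⊗(0,ω), renormalized = (-0.6875, 0.3725, 0.4364, -0.4452)
new position p' = (0.2840, -1.0720, 2.1720)
new velocity v' = (-0.8120, 1.4070, -1.3850)

p' = (0.2840, -1.0720, 2.1720)
q' = (-0.6875, 0.3725, 0.4364, -0.4452)
v' = (-0.8120, 1.4070, -1.3850)
ω' = (0.9871, 0.3800, 0.6853)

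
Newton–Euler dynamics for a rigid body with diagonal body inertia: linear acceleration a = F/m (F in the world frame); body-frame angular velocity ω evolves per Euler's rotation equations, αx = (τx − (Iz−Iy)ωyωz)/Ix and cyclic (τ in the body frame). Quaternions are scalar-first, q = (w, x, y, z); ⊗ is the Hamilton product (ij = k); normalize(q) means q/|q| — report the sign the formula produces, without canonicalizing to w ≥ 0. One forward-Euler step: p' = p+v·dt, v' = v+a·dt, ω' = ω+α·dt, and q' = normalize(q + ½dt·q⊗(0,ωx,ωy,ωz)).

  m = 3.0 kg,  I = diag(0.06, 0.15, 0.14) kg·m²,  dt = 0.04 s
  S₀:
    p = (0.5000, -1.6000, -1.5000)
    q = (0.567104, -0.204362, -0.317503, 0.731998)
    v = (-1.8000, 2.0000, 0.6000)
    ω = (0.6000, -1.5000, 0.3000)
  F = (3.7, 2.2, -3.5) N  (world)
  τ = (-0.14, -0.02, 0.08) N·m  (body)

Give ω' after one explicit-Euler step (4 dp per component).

angular accel α = (-2.4083, -0.0373, 1.1500)
new body rate ω' = (0.5037, -1.5015, 0.3460)

ω' = (0.5037, -1.5015, 0.3460)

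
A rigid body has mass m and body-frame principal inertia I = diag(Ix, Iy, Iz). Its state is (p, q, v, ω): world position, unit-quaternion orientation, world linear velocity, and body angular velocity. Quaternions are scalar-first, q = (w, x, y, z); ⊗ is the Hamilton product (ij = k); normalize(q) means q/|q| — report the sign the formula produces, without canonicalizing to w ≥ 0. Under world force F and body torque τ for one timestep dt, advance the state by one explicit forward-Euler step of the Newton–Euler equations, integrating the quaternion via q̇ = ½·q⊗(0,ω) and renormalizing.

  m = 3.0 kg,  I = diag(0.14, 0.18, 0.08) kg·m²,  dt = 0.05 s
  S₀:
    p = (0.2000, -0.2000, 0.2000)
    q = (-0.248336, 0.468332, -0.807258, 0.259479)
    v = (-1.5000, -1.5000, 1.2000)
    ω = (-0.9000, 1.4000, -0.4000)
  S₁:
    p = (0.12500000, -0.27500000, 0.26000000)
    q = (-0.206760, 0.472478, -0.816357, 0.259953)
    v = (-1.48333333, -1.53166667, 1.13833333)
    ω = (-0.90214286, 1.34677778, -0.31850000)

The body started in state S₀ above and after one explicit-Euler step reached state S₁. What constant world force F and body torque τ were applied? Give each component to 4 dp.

F = (1.0000, -1.9000, -3.7000)
τ = (0.0500, -0.1700, 0.0800)

rate change Δω = (-0.00214286, -0.05322222, 0.08150000)
gyro term ω₀×Iω₀ = (0.0560, 0.0216, -0.0504)
applied torque τ = (0.0500, -0.1700, 0.0800)
Δv = v₁−v₀ = (0.01666667, -0.03166667, -0.06166667)
m·(v₁−v₀)/dt = (1.0000, -1.9000, -3.7000)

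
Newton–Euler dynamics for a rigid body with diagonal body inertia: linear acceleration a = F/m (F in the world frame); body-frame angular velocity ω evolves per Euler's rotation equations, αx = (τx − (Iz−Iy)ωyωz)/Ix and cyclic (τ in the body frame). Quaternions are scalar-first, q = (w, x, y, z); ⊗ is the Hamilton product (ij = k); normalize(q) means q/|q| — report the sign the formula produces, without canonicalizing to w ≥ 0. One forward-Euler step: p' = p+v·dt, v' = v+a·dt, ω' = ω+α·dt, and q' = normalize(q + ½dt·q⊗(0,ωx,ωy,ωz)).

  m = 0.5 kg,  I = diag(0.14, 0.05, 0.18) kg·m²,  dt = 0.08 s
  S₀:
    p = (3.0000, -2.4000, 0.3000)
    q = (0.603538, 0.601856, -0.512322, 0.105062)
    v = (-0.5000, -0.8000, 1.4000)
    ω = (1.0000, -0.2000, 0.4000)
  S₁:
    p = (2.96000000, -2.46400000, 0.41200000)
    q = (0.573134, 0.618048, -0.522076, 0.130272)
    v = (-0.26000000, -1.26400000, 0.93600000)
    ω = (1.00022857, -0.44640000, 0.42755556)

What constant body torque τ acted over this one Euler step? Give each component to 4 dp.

τ = (-0.0100, -0.1700, 0.0800)

Δω = ω₁−ω₀ = (0.00022857, -0.24640000, 0.02755556)
I·α + gyro = (-0.0100, -0.1700, 0.0800)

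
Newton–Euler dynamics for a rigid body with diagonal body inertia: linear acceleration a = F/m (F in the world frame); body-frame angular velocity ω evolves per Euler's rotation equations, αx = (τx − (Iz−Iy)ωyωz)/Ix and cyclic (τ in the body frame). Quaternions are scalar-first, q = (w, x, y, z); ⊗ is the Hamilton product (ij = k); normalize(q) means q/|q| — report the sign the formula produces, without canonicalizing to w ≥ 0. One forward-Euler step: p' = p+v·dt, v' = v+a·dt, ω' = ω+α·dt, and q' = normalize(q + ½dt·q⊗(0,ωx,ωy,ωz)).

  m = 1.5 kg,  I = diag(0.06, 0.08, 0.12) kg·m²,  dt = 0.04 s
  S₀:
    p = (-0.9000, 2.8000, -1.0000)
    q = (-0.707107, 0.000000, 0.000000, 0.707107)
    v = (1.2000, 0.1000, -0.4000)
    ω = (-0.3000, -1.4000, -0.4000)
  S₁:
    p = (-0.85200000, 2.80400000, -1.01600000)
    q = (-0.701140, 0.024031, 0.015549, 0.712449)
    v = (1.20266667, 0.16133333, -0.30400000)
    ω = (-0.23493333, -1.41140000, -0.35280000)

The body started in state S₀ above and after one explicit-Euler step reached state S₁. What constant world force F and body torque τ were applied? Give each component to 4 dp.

F = (0.1000, 2.3000, 3.6000)
τ = (0.1200, -0.0300, 0.1500)

ω₁ − ω₀ = (0.06506667, -0.01140000, 0.04720000)
applied torque τ = (0.1200, -0.0300, 0.1500)
v₁ − v₀ = (0.00266667, 0.06133333, 0.09600000)
applied force F = (0.1000, 2.3000, 3.6000)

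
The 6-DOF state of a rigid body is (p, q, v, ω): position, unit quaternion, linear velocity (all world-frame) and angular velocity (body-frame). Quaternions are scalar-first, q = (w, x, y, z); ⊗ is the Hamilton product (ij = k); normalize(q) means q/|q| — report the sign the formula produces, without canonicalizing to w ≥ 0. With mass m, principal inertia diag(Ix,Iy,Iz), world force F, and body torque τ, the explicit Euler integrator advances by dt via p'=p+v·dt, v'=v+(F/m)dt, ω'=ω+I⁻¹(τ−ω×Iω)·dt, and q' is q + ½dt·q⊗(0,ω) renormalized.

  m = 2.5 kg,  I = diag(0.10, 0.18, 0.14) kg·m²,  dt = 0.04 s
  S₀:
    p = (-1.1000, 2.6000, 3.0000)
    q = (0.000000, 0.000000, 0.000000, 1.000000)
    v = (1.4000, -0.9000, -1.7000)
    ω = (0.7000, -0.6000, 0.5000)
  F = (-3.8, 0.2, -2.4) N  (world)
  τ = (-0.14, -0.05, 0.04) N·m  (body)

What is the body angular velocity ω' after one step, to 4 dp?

(τ − ω×Iω)/I = (-1.5200, -0.2000, 0.5257)
ω' = ω + α·dt = (0.6392, -0.6080, 0.5210)

ω' = (0.6392, -0.6080, 0.5210)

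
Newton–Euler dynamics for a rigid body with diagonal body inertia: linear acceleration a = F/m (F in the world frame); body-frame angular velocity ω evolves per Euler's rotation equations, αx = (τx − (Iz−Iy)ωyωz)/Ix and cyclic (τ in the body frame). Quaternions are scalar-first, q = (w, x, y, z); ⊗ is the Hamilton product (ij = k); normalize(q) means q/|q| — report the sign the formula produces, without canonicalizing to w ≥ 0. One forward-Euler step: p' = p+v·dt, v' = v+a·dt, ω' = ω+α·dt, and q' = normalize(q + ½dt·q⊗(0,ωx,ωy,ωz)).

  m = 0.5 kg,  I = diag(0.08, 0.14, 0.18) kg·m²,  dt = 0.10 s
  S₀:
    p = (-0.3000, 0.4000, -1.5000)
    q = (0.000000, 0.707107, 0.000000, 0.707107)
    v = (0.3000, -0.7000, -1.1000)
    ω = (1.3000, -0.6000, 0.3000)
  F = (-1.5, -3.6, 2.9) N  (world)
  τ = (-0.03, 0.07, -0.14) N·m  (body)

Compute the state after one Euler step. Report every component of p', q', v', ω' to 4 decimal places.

(τ − ω×Iω)/I = (-0.2850, 0.7786, -0.5178)
new body rate ω' = (1.2715, -0.5221, 0.2482)
2q̇ = q⊗(0,ω) = (-1.1313712, 0.4242642, 0.7071070, -0.4242642)
q' = normalize(q + ½dt·q⊗(0,ω)) = (-0.0564, 0.7264, 0.0353, 0.6841)
p + v·dt = (-0.2700, 0.3300, -1.6100)
new velocity v' = (0.0000, -1.4200, -0.5200)

p' = (-0.2700, 0.3300, -1.6100)
q' = (-0.0564, 0.7264, 0.0353, 0.6841)
v' = (0.0000, -1.4200, -0.5200)
ω' = (1.2715, -0.5221, 0.2482)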